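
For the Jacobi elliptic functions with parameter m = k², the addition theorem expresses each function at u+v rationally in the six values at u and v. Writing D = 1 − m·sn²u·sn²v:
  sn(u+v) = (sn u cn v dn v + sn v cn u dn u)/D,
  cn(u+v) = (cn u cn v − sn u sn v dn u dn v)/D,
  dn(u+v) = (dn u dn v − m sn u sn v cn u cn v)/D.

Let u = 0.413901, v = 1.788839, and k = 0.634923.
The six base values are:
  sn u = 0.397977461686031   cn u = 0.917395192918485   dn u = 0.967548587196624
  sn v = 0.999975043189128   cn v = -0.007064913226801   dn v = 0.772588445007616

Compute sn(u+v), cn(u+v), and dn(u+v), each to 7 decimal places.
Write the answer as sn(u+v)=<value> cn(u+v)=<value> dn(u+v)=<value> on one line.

sn(u+v)=0.9458172 cn(u+v)=-0.3246997 dn(u+v)=0.7996089

m = k² = 0.403127215929
D = 1 − m·sn²u·sn²v = 0.9361534555177565
sn(u+v) = (sn u·cn v·dn v + sn v·cn u·dn u)/D = 0.8854300019656633/0.9361534555177565 = 0.9458171592989103
cn(u+v) = (cn u·cn v − sn u·sn v·dn u·dn v)/D = -0.303968754803716/0.9361534555177565 = -0.3246997092326072
dn(u+v) = (dn u·dn v − m·sn u·sn v·cn u·cn v)/D = 0.7485566662025848/0.9361534555177565 = 0.7996089335466716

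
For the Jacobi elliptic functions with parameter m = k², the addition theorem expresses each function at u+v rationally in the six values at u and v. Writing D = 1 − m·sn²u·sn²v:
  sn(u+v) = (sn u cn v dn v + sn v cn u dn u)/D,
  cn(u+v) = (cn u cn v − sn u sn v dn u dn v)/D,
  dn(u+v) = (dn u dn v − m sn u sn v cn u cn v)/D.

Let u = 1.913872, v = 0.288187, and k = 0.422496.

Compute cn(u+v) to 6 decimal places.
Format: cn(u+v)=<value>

cn(u+v)=-0.484395

sn u = 0.9711911825346028, cn u = -0.238301672186831, dn u = 0.9119396334676911
sn v = 0.2835434079147719, cn v = 0.9589594025964172, dn v = 0.9927985339458481
m = k² = 0.178502870016
D = 1 − m·sn²u·sn²v = 0.9864638931323297
cn(u+v) = (cn u·cn v − sn u·sn v·dn u·dn v)/D = -0.4778384059940289/0.9864638931323297 = -0.4843952316153643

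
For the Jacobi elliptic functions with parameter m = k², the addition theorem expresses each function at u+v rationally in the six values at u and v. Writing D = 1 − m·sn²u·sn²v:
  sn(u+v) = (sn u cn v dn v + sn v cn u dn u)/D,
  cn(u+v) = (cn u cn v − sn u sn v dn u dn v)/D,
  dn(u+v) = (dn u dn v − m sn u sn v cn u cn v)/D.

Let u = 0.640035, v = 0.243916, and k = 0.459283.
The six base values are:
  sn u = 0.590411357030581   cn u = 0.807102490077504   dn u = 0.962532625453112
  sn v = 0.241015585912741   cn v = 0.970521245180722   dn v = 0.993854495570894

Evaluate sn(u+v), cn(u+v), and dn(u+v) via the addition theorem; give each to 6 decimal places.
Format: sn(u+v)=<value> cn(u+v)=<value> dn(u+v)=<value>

sn(u+v)=0.759967 cn(u+v)=0.649961 dn(u+v)=0.937108

m = k² = 0.210940874089
D = 1 − m·sn²u·sn²v = 0.9957286967745725
sn(u+v) = (sn u·cn v·dn v + sn v·cn u·dn u)/D = 0.7567213152772822/0.9957286967745725 = 0.7599673663403514
cn(u+v) = (cn u·cn v − sn u·sn v·dn u·dn v)/D = 0.647185049723345/0.9957286967745725 = 0.6499612312266864
dn(u+v) = (dn u·dn v − m·sn u·sn v·cn u·cn v)/D = 0.9331051206827103/0.9957286967745725 = 0.9371077922181851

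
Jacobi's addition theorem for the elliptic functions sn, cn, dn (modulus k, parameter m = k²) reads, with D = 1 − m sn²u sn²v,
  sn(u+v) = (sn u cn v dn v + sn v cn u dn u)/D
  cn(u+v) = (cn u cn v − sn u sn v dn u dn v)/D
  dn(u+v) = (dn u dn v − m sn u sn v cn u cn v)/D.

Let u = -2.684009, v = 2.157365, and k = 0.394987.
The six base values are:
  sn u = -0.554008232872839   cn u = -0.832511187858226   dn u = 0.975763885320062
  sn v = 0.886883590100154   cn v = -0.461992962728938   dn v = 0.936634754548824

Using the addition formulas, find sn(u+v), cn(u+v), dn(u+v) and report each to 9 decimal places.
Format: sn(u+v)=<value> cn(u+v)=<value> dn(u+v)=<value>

sn(u+v)=-0.499530842 cn(u+v)=0.866296103 dn(u+v)=0.980341511

m = k² = 0.156014730169
D = 1 − m·sn²u·sn²v = 0.9623355803404407
sn(u+v) = (sn u·cn v·dn v + sn v·cn u·dn u)/D = -0.4807163027210784/0.9623355803404407 = -0.4995308419865529
cn(u+v) = (cn u·cn v − sn u·sn v·dn u·dn v)/D = 0.8336675629334209/0.9623355803404407 = 0.8662961029025846
dn(u+v) = (dn u·dn v − m·sn u·sn v·cn u·cn v)/D = 0.9434175171598114/0.9623355803404407 = 0.9803415112491874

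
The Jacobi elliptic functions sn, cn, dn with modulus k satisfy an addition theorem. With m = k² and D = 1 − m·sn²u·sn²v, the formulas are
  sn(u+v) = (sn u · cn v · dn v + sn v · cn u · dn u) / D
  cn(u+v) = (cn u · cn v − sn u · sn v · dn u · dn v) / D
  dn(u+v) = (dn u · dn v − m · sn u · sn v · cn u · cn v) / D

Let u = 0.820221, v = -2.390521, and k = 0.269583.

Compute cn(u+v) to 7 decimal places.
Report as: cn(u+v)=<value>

cn(u+v)=0.0291405

sn u = 0.7273055885531202, cn u = 0.686313762691234, dn u = 0.9805900570557063
sn v = -0.7208031061821502, cn v = -0.6931398719725795, dn v = 0.9809389326726466
m = k² = 0.072674993889
D = 1 − m·sn²u·sn²v = 0.9800265929774606
cn(u+v) = (cn u·cn v − sn u·sn v·dn u·dn v)/D = 0.02855844937587781/0.9800265929774606 = 0.02914048412616352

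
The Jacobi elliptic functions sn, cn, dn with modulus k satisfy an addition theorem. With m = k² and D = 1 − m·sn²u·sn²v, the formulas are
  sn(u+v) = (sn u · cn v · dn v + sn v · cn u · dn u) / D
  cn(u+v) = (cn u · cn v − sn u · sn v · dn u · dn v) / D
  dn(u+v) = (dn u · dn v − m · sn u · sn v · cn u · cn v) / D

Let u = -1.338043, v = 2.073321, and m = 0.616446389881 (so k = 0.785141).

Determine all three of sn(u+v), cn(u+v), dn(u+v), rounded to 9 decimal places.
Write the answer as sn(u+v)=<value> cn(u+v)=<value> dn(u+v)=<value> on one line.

sn u = -0.9188811453271584, cn u = 0.3945344608044393, dn u = 0.6924652175633116
sn v = 0.997858253920039, cn v = -0.06541334025755719, dn v = 0.6214429384186935
m = k² = 0.616446389881
D = 1 − m·sn²u·sn²v = 0.4817352130680392
sn(u+v) = (sn u·cn v·dn v + sn v·cn u·dn u)/D = 0.3099693867602868/0.4817352130680392 = 0.6434434900163867
cn(u+v) = (cn u·cn v − sn u·sn v·dn u·dn v)/D = 0.3687652298972354/0.4817352130680392 = 0.7654936153590911
dn(u+v) = (dn u·dn v − m·sn u·sn v·cn u·cn v)/D = 0.4157403241754569/0.4817352130680392 = 0.8630058855937083

sn(u+v)=0.643443490 cn(u+v)=0.765493615 dn(u+v)=0.863005886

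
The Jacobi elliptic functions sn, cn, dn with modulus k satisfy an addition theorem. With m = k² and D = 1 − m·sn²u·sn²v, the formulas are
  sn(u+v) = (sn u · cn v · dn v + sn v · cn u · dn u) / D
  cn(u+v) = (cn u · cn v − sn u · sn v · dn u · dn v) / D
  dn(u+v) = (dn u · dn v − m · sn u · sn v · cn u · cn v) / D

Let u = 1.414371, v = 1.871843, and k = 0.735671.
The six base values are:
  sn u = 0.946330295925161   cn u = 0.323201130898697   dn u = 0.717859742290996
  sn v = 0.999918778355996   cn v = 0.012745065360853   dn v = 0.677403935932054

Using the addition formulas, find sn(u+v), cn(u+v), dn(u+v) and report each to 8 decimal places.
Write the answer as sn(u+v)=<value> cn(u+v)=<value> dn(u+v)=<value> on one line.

sn(u+v)=0.46597557 cn(u+v)=-0.88479759 dn(u+v)=0.93940669

m = k² = 0.541211820241
D = 1 − m·sn²u·sn²v = 0.5154013389936193
sn(u+v) = (sn u·cn v·dn v + sn v·cn u·dn u)/D = 0.2401644330175462/0.5154013389936193 = 0.4659755705844596
cn(u+v) = (cn u·cn v − sn u·sn v·dn u·dn v)/D = -0.456025860395851/0.5154013389936193 = -0.884797585676231
dn(u+v) = (dn u·dn v − m·sn u·sn v·cn u·cn v)/D = 0.4841714655704309/0.5154013389936193 = 0.939406689388568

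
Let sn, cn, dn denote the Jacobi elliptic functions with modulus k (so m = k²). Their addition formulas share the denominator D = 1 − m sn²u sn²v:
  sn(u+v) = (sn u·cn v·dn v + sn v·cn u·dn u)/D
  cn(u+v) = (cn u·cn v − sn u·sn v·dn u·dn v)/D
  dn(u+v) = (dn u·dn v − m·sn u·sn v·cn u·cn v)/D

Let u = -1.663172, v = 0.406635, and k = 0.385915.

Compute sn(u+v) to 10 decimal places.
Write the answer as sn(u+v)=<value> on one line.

sn(u+v)=-0.9393289614

sn u = -0.9996563294576312, cn u = -0.02621493801815821, dn u = 0.9225898119743252
sn v = 0.3940390593360721, cn v = 0.9190936947436553, dn v = 0.9883704054095078
m = k² = 0.148930387225
D = 1 − m·sn²u·sn²v = 0.9768919495933777
sn(u+v) = (sn u·cn v·dn v + sn v·cn u·dn u)/D = -0.9176229004026772/0.9768919495933777 = -0.9393289613908983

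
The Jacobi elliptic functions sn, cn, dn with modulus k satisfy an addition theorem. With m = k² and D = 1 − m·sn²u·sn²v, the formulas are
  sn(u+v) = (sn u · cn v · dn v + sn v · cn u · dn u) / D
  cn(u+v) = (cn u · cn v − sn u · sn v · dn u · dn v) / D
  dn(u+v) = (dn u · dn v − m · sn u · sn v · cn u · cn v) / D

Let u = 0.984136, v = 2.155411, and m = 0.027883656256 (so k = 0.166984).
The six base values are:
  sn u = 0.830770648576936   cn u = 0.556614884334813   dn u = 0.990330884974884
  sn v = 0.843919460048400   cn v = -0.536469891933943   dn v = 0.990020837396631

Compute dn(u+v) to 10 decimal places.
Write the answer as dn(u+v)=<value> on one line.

dn(u+v)=0.9999917720

m = k² = 0.027883656256
D = 1 − m·sn²u·sn²v = 0.9862938963483731
dn(u+v) = (dn u·dn v − m·sn u·sn v·cn u·cn v)/D = 0.9862857811482195/0.9862938963483731 = 0.9999917720263872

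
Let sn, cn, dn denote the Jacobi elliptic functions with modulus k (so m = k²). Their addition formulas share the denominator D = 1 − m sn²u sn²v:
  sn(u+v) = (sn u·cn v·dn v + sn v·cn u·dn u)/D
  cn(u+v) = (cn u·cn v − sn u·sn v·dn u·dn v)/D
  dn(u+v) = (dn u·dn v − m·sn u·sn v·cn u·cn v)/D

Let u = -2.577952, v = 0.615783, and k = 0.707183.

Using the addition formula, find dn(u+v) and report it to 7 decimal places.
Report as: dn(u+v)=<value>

dn(u+v)=0.7090898

sn u = -0.8612052645273135, cn u = -0.5082573091952932, dn u = 0.7931473992953574
sn v = 0.5628780491440534, cn v = 0.8265399577708174, dn v = 0.9173603424325979
m = k² = 0.500107795489
D = 1 − m·sn²u·sn²v = 0.8824816726817166
dn(u+v) = (dn u·dn v − m·sn u·sn v·cn u·cn v)/D = 0.6257587551330511/0.8824816726817166 = 0.7090898026601201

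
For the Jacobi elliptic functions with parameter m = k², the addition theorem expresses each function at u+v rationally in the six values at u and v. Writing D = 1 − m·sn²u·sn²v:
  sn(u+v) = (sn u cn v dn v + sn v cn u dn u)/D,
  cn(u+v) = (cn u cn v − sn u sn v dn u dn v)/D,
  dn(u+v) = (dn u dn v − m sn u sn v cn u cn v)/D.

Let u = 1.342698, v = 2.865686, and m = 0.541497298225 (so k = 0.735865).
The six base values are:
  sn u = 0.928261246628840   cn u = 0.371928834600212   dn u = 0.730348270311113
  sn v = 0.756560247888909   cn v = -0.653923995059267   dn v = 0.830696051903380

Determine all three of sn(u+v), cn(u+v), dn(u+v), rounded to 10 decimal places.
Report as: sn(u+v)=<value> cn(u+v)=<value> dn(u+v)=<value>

sn(u+v)=-0.4075862537 cn(u+v)=-0.9131667131 dn(u+v)=0.9539616972

m = k² = 0.541497298225
D = 1 − m·sn²u·sn²v = 0.7329308216843608
sn(u+v) = (sn u·cn v·dn v + sn v·cn u·dn u)/D = -0.2987325277984706/0.7329308216843608 = -0.4075862536548105
cn(u+v) = (cn u·cn v − sn u·sn v·dn u·dn v)/D = -0.6692880293341935/0.7329308216843608 = -0.9131667130549801
dn(u+v) = (dn u·dn v − m·sn u·sn v·cn u·cn v)/D = 0.6991879305956117/0.7329308216843608 = 0.9539616972155654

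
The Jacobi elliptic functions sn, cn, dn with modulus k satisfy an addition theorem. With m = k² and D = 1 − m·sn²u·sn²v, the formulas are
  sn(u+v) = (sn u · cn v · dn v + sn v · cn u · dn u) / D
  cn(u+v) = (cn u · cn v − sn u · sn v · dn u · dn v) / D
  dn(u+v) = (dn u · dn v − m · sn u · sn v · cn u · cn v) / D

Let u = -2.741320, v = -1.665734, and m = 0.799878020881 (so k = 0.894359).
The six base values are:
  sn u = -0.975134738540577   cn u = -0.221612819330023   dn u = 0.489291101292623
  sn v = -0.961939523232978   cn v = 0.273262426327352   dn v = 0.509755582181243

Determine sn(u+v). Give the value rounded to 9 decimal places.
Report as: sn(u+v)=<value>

m = k² = 0.799878020881
D = 1 − m·sn²u·sn²v = 0.2962011422435656
sn(u+v) = (sn u·cn v·dn v + sn v·cn u·dn u)/D = -0.0315272278350901/0.2962011422435656 = -0.1064385761523003

sn(u+v)=-0.106438576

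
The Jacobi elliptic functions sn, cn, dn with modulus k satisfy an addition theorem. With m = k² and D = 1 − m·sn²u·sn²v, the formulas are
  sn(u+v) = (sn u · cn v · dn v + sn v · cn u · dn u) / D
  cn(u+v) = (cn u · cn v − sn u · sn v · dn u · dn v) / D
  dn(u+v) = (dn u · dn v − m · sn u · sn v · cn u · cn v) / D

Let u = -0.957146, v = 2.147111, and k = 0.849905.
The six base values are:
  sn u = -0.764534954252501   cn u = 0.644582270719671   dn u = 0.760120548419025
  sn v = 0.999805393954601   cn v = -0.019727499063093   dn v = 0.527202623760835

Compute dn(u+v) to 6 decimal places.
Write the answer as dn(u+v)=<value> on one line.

dn(u+v)=0.681232

m = k² = 0.722338509025
D = 1 − m·sn²u·sn²v = 0.5779475640036171
dn(u+v) = (dn u·dn v − m·sn u·sn v·cn u·cn v)/D = 0.3937164665992106/0.5779475640036171 = 0.6812321586266718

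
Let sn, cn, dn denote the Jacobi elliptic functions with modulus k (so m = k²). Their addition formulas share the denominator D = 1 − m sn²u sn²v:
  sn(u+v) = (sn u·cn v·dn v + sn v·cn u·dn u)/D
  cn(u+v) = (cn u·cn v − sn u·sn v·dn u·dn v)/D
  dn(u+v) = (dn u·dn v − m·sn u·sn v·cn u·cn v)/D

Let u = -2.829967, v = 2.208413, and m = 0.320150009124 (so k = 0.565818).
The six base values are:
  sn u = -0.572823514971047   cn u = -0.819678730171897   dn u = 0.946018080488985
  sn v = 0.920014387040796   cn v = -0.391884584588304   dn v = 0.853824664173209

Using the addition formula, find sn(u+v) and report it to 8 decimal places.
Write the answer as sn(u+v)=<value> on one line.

m = k² = 0.320150009124
D = 1 − m·sn²u·sn²v = 0.91108307565314
sn(u+v) = (sn u·cn v·dn v + sn v·cn u·dn u)/D = -0.5217404204394594/0.91108307565314 = -0.5726595459644912

sn(u+v)=-0.57265955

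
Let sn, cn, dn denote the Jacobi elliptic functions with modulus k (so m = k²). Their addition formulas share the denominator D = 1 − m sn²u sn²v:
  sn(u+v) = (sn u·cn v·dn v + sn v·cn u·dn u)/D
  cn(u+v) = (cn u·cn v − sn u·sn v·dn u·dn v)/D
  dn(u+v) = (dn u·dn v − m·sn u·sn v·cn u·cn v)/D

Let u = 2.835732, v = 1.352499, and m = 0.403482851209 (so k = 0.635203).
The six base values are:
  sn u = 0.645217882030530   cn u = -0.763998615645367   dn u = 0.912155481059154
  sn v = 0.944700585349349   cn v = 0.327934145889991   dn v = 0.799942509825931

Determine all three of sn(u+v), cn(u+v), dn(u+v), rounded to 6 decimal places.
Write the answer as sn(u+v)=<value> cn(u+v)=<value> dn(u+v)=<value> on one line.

sn(u+v)=-0.575337 cn(u+v)=-0.817916 dn(u+v)=0.930829

m = k² = 0.403482851209
D = 1 − m·sn²u·sn²v = 0.8500915062531804
sn(u+v) = (sn u·cn v·dn v + sn v·cn u·dn u)/D = -0.4890891474252443/0.8500915062531804 = -0.5753370593960272
cn(u+v) = (cn u·cn v − sn u·sn v·dn u·dn v)/D = -0.6953038004172339/0.8500915062531804 = -0.8179164187651036
dn(u+v) = (dn u·dn v − m·sn u·sn v·cn u·cn v)/D = 0.7912895581290168/0.8500915062531804 = 0.9308286840985672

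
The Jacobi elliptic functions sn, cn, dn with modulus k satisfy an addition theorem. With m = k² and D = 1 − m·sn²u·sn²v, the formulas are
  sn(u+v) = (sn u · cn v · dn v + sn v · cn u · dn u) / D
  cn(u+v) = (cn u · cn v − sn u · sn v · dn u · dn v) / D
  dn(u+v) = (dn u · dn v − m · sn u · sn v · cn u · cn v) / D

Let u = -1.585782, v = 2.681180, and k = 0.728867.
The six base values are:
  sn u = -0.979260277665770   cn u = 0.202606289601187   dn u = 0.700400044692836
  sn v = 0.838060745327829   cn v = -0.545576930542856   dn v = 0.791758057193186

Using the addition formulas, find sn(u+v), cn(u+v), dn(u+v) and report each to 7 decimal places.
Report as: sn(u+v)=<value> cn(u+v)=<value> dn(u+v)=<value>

sn(u+v)=0.8438710 cn(u+v)=0.5365462 dn(u+v)=0.7884727

m = k² = 0.531247103689
D = 1 − m·sn²u·sn²v = 0.6421971054430895
sn(u+v) = (sn u·cn v·dn v + sn v·cn u·dn u)/D = 0.5419314886475652/0.6421971054430895 = 0.8438709611960253
cn(u+v) = (cn u·cn v − sn u·sn v·dn u·dn v)/D = 0.3445684022827929/0.6421971054430895 = 0.5365461777425092
dn(u+v) = (dn u·dn v − m·sn u·sn v·cn u·cn v)/D = 0.5063549144007608/0.6421971054430895 = 0.7884727447524024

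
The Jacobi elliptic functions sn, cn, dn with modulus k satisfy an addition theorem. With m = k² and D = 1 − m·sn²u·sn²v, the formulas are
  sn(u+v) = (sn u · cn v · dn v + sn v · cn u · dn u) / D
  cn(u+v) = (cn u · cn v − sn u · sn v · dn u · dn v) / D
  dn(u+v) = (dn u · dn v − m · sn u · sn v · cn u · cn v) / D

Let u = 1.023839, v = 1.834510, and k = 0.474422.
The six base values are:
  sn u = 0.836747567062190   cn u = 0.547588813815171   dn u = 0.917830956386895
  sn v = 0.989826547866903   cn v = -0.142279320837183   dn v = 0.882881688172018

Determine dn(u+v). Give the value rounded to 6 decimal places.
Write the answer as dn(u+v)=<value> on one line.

m = k² = 0.225076234084
D = 1 − m·sn²u·sn²v = 0.8456037485357627
dn(u+v) = (dn u·dn v − m·sn u·sn v·cn u·cn v)/D = 0.8248599204004083/0.8456037485357627 = 0.9754686185210577

dn(u+v)=0.975469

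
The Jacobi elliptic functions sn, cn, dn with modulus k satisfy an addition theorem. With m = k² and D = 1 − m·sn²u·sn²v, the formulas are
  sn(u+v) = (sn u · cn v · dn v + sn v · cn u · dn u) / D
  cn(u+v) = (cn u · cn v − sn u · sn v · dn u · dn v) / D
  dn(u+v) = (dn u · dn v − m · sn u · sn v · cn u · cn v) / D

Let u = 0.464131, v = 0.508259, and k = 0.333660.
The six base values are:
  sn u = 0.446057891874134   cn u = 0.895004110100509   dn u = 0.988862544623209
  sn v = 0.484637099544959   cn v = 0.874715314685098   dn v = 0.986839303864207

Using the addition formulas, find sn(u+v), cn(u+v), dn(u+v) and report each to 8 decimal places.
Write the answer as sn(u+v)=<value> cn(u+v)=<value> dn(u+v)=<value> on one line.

m = k² = 0.1113289956
D = 1 − m·sn²u·sn²v = 0.9947973565980488
sn(u+v) = (sn u·cn v·dn v + sn v·cn u·dn u)/D = 0.8139600124295498/0.9947973565980488 = 0.8182169032023605
cn(u+v) = (cn u·cn v − sn u·sn v·dn u·dn v)/D = 0.5719185946095411/0.9947973565980488 = 0.5749096444781032
dn(u+v) = (dn u·dn v − m·sn u·sn v·cn u·cn v)/D = 0.9570072522396522/0.9947973565980488 = 0.9620122589713858

sn(u+v)=0.81821690 cn(u+v)=0.57490964 dn(u+v)=0.96201226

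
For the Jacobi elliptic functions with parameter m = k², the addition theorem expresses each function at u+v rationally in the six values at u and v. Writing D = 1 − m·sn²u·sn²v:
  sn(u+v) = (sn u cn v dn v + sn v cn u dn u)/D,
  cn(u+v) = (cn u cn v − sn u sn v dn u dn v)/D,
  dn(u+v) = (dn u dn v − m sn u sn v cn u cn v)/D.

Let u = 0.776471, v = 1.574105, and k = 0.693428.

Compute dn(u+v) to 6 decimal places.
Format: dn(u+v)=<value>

dn(u+v)=0.764367

sn u = 0.6768580302577068, cn u = 0.7361135828631729, dn u = 0.8830109902513793
sn v = 0.981752733871342, cn v = 0.1901619560694145, dn v = 0.7324927469816523
m = k² = 0.480842391184
D = 1 − m·sn²u·sn²v = 0.7876744985943417
dn(u+v) = (dn u·dn v − m·sn u·sn v·cn u·cn v)/D = 0.6020720272935047/0.7876744985943417 = 0.7643665351207166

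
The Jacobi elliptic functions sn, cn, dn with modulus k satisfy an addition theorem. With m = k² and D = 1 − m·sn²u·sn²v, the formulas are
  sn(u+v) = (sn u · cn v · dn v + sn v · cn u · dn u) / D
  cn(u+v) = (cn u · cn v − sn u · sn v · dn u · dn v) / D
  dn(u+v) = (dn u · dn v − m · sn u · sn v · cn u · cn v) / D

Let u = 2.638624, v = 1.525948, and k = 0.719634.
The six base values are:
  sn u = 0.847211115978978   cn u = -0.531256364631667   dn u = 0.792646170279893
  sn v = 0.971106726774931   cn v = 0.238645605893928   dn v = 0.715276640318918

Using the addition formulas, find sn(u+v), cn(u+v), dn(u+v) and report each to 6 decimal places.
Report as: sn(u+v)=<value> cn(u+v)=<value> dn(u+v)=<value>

m = k² = 0.517873093956
D = 1 − m·sn²u·sn²v = 0.6494575937174249
sn(u+v) = (sn u·cn v·dn v + sn v·cn u·dn u)/D = -0.2643144867209111/0.6494575937174249 = -0.4069772827014057
cn(u+v) = (cn u·cn v − sn u·sn v·dn u·dn v)/D = -0.5932394273366269/0.6494575937174249 = -0.9134382799976034
dn(u+v) = (dn u·dn v − m·sn u·sn v·cn u·cn v)/D = 0.6209794194325145/0.6494575937174249 = 0.9561508333101406

sn(u+v)=-0.406977 cn(u+v)=-0.913438 dn(u+v)=0.956151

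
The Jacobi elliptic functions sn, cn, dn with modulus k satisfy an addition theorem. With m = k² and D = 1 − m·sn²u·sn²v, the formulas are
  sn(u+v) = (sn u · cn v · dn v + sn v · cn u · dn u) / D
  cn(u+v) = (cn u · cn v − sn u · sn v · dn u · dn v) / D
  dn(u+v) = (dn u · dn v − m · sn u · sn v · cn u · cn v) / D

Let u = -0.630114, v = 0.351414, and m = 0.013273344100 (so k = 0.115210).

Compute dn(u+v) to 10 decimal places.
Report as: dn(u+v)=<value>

sn u = -0.588823888399117, cn u = 0.8082613614732206, dn u = 0.9976963222647882
sn v = 0.3441378061368755, cn v = 0.9389191500801857, dn v = 0.9992137042927815
m = k² = 0.0132733441
D = 1 − m·sn²u·sn²v = 0.9994549755735709
dn(u+v) = (dn u·dn v − m·sn u·sn v·cn u·cn v)/D = 0.9989530032212757/0.9994549755735709 = 0.9994977539113184

dn(u+v)=0.9994977539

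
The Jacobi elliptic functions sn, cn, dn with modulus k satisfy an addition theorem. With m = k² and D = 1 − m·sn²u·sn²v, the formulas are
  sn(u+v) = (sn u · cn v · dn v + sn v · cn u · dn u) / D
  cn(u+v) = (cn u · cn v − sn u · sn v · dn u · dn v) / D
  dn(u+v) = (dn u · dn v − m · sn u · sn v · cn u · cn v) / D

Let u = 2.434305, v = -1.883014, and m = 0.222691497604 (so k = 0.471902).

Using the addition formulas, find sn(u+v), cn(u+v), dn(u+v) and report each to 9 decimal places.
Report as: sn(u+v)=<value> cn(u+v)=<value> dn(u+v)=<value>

sn u = 0.7737340434406425, cn u = -0.6335105603073985, dn u = 0.9309578588138241
sn v = -0.9825641728128914, cn v = -0.1859237647653425, dn v = 0.8860058822153488
m = k² = 0.222691497604
D = 1 − m·sn²u·sn²v = 0.8712910058674536
sn(u+v) = (sn u·cn v·dn v + sn v·cn u·dn u)/D = 0.4520316182596248/0.8712910058674536 = 0.5188067077653167
cn(u+v) = (cn u·cn v − sn u·sn v·dn u·dn v)/D = 0.7448593377269992/0.8712910058674536 = 0.8548915720591198
dn(u+v) = (dn u·dn v − m·sn u·sn v·cn u·cn v)/D = 0.844775051588353/0.8712910058674536 = 0.9695670515355528

sn(u+v)=0.518806708 cn(u+v)=0.854891572 dn(u+v)=0.969567052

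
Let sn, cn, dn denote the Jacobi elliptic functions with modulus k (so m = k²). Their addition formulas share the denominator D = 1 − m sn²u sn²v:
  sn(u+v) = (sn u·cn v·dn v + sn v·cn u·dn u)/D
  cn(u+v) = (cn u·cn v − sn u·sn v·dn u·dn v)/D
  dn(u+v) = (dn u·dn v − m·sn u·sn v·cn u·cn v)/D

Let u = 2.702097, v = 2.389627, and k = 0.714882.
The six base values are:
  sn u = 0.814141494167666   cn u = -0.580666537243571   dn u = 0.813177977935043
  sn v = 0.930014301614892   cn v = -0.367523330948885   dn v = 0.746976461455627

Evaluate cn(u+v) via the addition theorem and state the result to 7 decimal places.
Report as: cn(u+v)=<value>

m = k² = 0.511056273924
D = 1 − m·sn²u·sn²v = 0.7070133998081383
cn(u+v) = (cn u·cn v − sn u·sn v·dn u·dn v)/D = -0.2465112319328387/0.7070133998081383 = -0.3486655726747672

cn(u+v)=-0.3486656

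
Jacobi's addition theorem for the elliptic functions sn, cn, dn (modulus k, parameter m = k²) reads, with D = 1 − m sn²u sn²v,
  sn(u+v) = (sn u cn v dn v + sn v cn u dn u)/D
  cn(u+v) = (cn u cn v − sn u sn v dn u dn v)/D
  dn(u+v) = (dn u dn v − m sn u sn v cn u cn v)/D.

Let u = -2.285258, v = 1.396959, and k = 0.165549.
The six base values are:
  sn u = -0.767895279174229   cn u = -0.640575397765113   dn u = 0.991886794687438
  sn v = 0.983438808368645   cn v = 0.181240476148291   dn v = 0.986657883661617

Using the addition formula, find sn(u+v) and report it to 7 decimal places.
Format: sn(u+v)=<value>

m = k² = 0.027406471401
D = 1 − m·sn²u·sn²v = 0.9843702582022889
sn(u+v) = (sn u·cn v·dn v + sn v·cn u·dn u)/D = -0.7621724908762385/0.9843702582022889 = -0.7742741966505163

sn(u+v)=-0.7742742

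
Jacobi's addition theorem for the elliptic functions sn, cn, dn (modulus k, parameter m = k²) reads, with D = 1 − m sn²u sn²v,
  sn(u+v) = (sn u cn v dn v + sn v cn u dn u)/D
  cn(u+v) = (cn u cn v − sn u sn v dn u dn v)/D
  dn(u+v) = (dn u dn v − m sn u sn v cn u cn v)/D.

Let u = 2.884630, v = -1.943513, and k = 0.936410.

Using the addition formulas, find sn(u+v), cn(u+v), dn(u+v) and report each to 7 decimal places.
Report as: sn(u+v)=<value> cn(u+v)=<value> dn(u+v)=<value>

sn(u+v)=0.7450477 cn(u+v)=0.6670112 dn(u+v)=0.7164192

sn u = 0.9894812489383829, cn u = -0.1446611834575465, dn u = 0.3761466652592369
sn v = -0.9807649851309826, cn v = 0.1951923255177405, dn v = 0.3956574995458799
m = k² = 0.8768636881
D = 1 − m·sn²u·sn²v = 0.1741957229543815
sn(u+v) = (sn u·cn v·dn v + sn v·cn u·dn u)/D = 0.12978412266479/0.1741957229543815 = 0.7450476995854712
cn(u+v) = (cn u·cn v − sn u·sn v·dn u·dn v)/D = 0.1161904961678466/0.1741957229543815 = 0.6670111883187548
dn(u+v) = (dn u·dn v − m·sn u·sn v·cn u·cn v)/D = 0.1247971530174303/0.1741957229543815 = 0.7164191571460814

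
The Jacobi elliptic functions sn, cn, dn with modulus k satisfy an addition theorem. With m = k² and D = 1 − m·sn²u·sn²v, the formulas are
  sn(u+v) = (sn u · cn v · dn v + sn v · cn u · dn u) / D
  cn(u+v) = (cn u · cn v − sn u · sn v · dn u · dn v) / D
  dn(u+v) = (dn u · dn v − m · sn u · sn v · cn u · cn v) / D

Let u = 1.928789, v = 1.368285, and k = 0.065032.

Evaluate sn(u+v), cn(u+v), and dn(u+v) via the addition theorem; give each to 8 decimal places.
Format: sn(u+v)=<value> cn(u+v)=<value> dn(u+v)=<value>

sn(u+v)=-0.15156303 cn(u+v)=-0.98844760 dn(u+v)=0.99995142

sn u = 0.9374361404123608, cn u = -0.3481572671204446, dn u = 0.9981400053661818
sn v = 0.979314716934195, cn v = 0.2023429889966479, dn v = 0.9979699355113105
m = k² = 0.004229161024
D = 1 − m·sn²u·sn²v = 0.9964356350174228
sn(u+v) = (sn u·cn v·dn v + sn v·cn u·dn u)/D = -0.1510227993903818/0.9964356350174228 = -0.1515630253305234
cn(u+v) = (cn u·cn v − sn u·sn v·dn u·dn v)/D = -0.984924407656175/0.9964356350174228 = -0.988447595653234
dn(u+v) = (dn u·dn v − m·sn u·sn v·cn u·cn v)/D = 0.9963872322096141/0.9964356350174228 = 0.9999514240497753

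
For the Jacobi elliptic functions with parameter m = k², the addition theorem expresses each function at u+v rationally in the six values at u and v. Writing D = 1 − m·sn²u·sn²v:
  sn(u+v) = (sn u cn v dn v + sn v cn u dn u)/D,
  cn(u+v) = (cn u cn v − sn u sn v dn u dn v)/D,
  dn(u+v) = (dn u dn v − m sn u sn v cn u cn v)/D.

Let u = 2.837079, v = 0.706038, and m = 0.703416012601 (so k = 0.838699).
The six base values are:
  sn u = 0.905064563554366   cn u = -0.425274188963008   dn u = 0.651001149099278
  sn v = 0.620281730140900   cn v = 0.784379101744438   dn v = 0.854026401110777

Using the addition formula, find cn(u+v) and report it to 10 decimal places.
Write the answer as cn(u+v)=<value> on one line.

m = k² = 0.703416012601
D = 1 − m·sn²u·sn²v = 0.7783083418450515
cn(u+v) = (cn u·cn v − sn u·sn v·dn u·dn v)/D = -0.6456961892938558/0.7783083418450515 = -0.8296148898560866

cn(u+v)=-0.8296148899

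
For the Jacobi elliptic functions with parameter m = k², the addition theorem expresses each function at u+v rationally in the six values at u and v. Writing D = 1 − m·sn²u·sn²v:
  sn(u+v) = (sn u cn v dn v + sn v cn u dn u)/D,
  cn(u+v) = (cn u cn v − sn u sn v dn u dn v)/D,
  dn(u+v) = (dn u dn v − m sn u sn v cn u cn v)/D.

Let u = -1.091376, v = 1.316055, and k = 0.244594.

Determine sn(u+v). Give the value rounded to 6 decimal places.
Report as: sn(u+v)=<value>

sn(u+v)=0.222684

sn u = -0.8825129465562914, cn u = 0.4702881022953189, dn u = 0.9764249050000508
sn v = 0.9635596414274142, cn v = 0.2674935838712266, dn v = 0.9718304945339778
m = k² = 0.059826224836
D = 1 − m·sn²u·sn²v = 0.9567395560502897
sn(u+v) = (sn u·cn v·dn v + sn v·cn u·dn u)/D = 0.2130508930492301/0.9567395560502897 = 0.2226843153938033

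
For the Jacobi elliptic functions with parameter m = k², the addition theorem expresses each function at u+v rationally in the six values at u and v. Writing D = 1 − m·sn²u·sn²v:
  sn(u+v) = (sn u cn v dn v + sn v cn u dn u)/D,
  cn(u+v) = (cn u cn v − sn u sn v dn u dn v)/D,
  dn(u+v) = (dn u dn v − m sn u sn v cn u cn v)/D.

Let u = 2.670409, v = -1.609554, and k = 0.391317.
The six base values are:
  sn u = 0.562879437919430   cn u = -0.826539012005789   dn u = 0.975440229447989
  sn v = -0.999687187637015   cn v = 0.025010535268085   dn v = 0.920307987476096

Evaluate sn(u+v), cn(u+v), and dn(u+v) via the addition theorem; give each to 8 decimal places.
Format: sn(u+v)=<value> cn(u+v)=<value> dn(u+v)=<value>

m = k² = 0.153128994489
D = 1 − m·sn²u·sn²v = 0.9515139895118073
sn(u+v) = (sn u·cn v·dn v + sn v·cn u·dn u)/D = 0.8189432204385856/0.9515139895118073 = 0.8606738623556763
cn(u+v) = (cn u·cn v − sn u·sn v·dn u·dn v)/D = 0.4844696831942674/0.9515139895118073 = 0.5091566582671412
dn(u+v) = (dn u·dn v − m·sn u·sn v·cn u·cn v)/D = 0.8959241910009411/0.9515139895118073 = 0.9415775289448055

sn(u+v)=0.86067386 cn(u+v)=0.50915666 dn(u+v)=0.94157753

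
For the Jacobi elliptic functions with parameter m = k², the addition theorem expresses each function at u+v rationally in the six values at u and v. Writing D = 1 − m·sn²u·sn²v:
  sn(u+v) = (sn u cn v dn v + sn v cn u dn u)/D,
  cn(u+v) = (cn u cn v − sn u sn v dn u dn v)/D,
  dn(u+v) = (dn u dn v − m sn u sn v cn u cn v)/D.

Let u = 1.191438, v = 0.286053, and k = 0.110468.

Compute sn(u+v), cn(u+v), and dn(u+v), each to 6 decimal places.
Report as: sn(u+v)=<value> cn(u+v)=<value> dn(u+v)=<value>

sn(u+v)=0.995248 cn(u+v)=0.097377 dn(u+v)=0.993938

sn u = 0.9279419276366101, cn u = 0.3727248032182085, dn u = 0.994732191457089
sn v = 0.2821228908744989, cn v = 0.9593782749492588, dn v = 0.9995142362163393
m = k² = 0.012203179024
D = 1 − m·sn²u·sn²v = 0.9991636438987716
sn(u+v) = (sn u·cn v·dn v + sn v·cn u·dn u)/D = 0.9944151426765477/0.9991636438987716 = 0.9952475240154906
cn(u+v) = (cn u·cn v − sn u·sn v·dn u·dn v)/D = 0.09729599839999817/0.9991636438987716 = 0.09737744061657985
dn(u+v) = (dn u·dn v − m·sn u·sn v·cn u·cn v)/D = 0.9931066074031008/0.9991636438987716 = 0.9939378934245085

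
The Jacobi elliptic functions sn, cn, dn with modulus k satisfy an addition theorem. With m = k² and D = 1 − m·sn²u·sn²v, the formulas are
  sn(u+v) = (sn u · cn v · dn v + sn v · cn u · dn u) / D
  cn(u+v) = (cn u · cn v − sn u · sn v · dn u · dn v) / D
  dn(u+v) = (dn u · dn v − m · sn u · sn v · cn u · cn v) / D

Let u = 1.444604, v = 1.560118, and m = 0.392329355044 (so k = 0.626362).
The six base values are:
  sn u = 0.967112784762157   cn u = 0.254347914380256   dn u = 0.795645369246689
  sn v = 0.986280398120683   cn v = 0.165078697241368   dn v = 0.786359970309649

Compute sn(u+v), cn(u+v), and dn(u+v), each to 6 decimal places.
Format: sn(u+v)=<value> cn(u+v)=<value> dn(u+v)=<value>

m = k² = 0.392329355044
D = 1 − m·sn²u·sn²v = 0.6430512570134951
sn(u+v) = (sn u·cn v·dn v + sn v·cn u·dn u)/D = 0.3251364422394222/0.6430512570134951 = 0.5056151258446243
cn(u+v) = (cn u·cn v − sn u·sn v·dn u·dn v)/D = -0.5547983535254292/0.6430512570134951 = -0.8627591462958389
dn(u+v) = (dn u·dn v − m·sn u·sn v·cn u·cn v)/D = 0.6099510874029611/0.6430512570134951 = 0.9485263900046471

sn(u+v)=0.505615 cn(u+v)=-0.862759 dn(u+v)=0.948526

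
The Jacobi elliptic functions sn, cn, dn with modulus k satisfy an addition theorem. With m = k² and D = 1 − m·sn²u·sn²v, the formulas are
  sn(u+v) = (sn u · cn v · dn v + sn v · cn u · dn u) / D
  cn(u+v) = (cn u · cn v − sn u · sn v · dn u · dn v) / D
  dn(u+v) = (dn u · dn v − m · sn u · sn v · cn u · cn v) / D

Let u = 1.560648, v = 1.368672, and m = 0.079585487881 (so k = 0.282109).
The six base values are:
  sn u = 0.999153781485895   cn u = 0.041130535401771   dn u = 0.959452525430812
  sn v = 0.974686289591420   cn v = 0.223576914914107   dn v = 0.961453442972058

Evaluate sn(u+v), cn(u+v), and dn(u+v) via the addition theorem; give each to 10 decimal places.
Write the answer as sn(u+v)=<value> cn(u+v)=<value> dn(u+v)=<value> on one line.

sn(u+v)=0.2739157253 cn(u+v)=-0.9617536979 dn(u+v)=0.9970098870

m = k² = 0.079585487881
D = 1 − m·sn²u·sn²v = 0.9245206294167216
sn(u+v) = (sn u·cn v·dn v + sn v·cn u·dn u)/D = 0.2532407387735524/0.9245206294167216 = 0.2739157253130431
cn(u+v) = (cn u·cn v − sn u·sn v·dn u·dn v)/D = -0.8891611341272832/0.9245206294167216 = -0.9617536979009904
dn(u+v) = (dn u·dn v − m·sn u·sn v·cn u·cn v)/D = 0.9217562082778058/0.9245206294167216 = 0.9970098870150038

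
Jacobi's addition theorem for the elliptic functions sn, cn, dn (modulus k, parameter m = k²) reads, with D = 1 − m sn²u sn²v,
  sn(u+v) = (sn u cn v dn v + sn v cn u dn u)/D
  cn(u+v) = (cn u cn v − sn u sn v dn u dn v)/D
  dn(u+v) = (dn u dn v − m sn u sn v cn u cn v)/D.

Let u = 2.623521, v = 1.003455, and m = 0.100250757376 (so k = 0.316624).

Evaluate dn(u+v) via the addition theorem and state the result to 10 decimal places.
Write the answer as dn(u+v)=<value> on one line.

dn(u+v)=0.9923397191

sn u = 0.5631596540539173, cn u = -0.8263481131132764, dn u = 0.9839743863560231
sn v = 0.8358515373408937, cn v = 0.5489555606102051, dn v = 0.9643443522234665
m = k² = 0.100250757376
D = 1 − m·sn²u·sn²v = 0.9777869077396862
dn(u+v) = (dn u·dn v − m·sn u·sn v·cn u·cn v)/D = 0.9702967853806432/0.9777869077396862 = 0.9923397191149167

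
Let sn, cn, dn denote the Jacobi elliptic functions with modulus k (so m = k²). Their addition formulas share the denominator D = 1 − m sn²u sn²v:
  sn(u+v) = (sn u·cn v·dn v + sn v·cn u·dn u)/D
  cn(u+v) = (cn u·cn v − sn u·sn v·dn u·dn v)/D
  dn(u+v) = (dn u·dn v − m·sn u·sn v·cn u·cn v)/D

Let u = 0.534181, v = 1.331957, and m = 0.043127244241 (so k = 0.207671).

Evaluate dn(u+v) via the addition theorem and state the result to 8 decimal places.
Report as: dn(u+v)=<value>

dn(u+v)=0.97978934

sn u = 0.5082458366421136, cn u = 0.861212035178305, dn u = 0.9944142176893636
sn v = 0.968731496622286, cn v = 0.2481114415982179, dn v = 0.9795548163243556
m = k² = 0.043127244241
D = 1 − m·sn²u·sn²v = 0.9895454291914449
dn(u+v) = (dn u·dn v − m·sn u·sn v·cn u·cn v)/D = 0.9695460581162928/0.9895454291914449 = 0.9797893350975371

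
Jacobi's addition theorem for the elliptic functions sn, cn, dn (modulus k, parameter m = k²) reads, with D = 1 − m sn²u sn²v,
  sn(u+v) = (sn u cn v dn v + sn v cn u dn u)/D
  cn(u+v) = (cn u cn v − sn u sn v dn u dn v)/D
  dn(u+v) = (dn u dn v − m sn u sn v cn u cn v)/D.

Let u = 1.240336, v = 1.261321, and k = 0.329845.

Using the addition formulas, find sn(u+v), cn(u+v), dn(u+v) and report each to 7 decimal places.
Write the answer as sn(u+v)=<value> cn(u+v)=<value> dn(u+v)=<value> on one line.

sn u = 0.937347300970561, cn u = 0.3483963796643193, dn u = 0.9510037580273729
sn v = 0.9441105280197555, cn v = 0.3296290504222261, dn v = 0.9502756055493683
m = k² = 0.108797724025
D = 1 − m·sn²u·sn²v = 0.9147947102027236
sn(u+v) = (sn u·cn v·dn v + sn v·cn u·dn u)/D = 0.6064218277112463/0.9147947102027236 = 0.6629048254737501
cn(u+v) = (cn u·cn v − sn u·sn v·dn u·dn v)/D = -0.6849101610359103/0.9147947102027236 = -0.7487036746027208
dn(u+v) = (dn u·dn v − m·sn u·sn v·cn u·cn v)/D = 0.8926585450635015/0.9147947102027236 = 0.9758020407285515

sn(u+v)=0.6629048 cn(u+v)=-0.7487037 dn(u+v)=0.9758020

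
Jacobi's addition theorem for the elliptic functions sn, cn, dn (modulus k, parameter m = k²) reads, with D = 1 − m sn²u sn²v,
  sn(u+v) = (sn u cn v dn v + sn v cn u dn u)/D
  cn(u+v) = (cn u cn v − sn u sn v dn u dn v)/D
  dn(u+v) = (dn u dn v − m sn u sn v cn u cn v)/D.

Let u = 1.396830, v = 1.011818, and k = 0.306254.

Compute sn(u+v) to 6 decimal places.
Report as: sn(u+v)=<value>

sn u = 0.9795082081869189, cn u = 0.2014042454727596, dn u = 0.9539460233448005
sn v = 0.840741334739656, cn v = 0.5414369843852391, dn v = 0.9662835222128607
m = k² = 0.093791512516
D = 1 − m·sn²u·sn²v = 0.9363930606478699
sn(u+v) = (sn u·cn v·dn v + sn v·cn u·dn u)/D = 0.6739913132993556/0.9363930606478699 = 0.7197739300129326

sn(u+v)=0.719774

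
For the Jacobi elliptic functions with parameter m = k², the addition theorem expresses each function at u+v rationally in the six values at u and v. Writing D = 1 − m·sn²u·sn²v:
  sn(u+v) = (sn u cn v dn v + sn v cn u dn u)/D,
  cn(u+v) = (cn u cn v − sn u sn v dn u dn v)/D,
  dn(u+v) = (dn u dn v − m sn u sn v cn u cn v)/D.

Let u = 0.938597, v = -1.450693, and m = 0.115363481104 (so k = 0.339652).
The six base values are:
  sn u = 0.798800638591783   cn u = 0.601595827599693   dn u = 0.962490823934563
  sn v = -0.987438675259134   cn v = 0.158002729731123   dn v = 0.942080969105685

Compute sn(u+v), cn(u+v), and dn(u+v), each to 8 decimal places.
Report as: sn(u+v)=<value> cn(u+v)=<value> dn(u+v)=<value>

m = k² = 0.115363481104
D = 1 − m·sn²u·sn²v = 0.928226284990769
sn(u+v) = (sn u·cn v·dn v + sn v·cn u·dn u)/D = -0.45285450887689/0.928226284990769 = -0.4878708093052909
cn(u+v) = (cn u·cn v − sn u·sn v·dn u·dn v)/D = 0.8102634324327089/0.928226284990769 = 0.8729158455588949
dn(u+v) = (dn u·dn v − m·sn u·sn v·cn u·cn v)/D = 0.9153936943983615/0.928226284990769 = 0.9861751484525833

sn(u+v)=-0.48787081 cn(u+v)=0.87291585 dn(u+v)=0.98617515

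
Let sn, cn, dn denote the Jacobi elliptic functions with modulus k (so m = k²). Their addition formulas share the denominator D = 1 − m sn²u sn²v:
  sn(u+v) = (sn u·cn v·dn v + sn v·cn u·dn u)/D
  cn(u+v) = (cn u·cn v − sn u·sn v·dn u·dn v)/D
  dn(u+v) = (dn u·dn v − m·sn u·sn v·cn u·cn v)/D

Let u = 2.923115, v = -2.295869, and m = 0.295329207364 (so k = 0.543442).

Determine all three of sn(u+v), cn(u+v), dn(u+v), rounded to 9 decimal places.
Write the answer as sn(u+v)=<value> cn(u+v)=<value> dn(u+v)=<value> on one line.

sn(u+v)=0.577827646 cn(u+v)=0.816158815 dn(u+v)=0.949417753

sn u = 0.4736334103468534, cn u = -0.880722085906337, dn u = 0.9663069958291908
sn v = -0.8781917340009716, cn v = -0.4783087688223651, dn v = 0.8787695918539773
m = k² = 0.295329207364
D = 1 − m·sn²u·sn²v = 0.9489060180704748
sn(u+v) = (sn u·cn v·dn v + sn v·cn u·dn u)/D = 0.5483041310269321/0.9489060180704748 = 0.577827646347807
cn(u+v) = (cn u·cn v − sn u·sn v·dn u·dn v)/D = 0.7744580111466116/0.9489060180704748 = 0.8161588148860206
dn(u+v) = (dn u·dn v − m·sn u·sn v·cn u·cn v)/D = 0.9009082196028179/0.9489060180704748 = 0.9494177531245333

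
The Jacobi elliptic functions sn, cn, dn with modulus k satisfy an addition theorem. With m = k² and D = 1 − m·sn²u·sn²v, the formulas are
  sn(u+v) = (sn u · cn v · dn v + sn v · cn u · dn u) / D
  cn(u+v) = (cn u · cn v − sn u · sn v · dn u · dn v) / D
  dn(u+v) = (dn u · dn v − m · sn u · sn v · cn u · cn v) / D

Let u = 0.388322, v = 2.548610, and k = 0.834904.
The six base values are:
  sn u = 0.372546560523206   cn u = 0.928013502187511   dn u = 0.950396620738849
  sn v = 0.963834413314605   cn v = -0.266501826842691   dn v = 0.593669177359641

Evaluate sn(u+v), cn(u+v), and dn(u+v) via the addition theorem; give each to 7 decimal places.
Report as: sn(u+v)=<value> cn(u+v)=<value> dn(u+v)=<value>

m = k² = 0.697064689216
D = 1 − m·sn²u·sn²v = 0.910124968212493
sn(u+v) = (sn u·cn v·dn v + sn v·cn u·dn u)/D = 0.7911414880754646/0.910124968212493 = 0.8692668762063359
cn(u+v) = (cn u·cn v − sn u·sn v·dn u·dn v)/D = -0.449913995792008/0.910124968212493 = -0.4943430973832635
dn(u+v) = (dn u·dn v − m·sn u·sn v·cn u·cn v)/D = 0.6261240173671396/0.910124968212493 = 0.6879538956027785

sn(u+v)=0.8692669 cn(u+v)=-0.4943431 dn(u+v)=0.6879539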